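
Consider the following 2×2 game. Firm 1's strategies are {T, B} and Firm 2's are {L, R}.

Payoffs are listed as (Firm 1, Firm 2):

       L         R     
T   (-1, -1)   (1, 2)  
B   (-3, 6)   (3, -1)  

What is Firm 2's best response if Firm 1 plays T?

R

Against T, Firm 2 earns -1 from L and 2 from R.
So R is the best response.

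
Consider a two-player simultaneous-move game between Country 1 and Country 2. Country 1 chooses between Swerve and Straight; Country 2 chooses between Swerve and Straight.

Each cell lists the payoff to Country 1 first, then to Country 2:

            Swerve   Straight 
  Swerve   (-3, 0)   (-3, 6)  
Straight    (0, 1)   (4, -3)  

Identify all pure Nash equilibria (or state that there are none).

(Swerve, Swerve): Country 1 prefers Straight (0 > -3); Country 2 prefers Straight (6 > 0) — not an equilibrium.
(Swerve, Straight): Country 1 prefers Straight (4 > -3) — not an equilibrium.
(Straight, Swerve): Country 1 gets 0 ≥ -3 from Swerve, and Country 2 gets 1 ≥ -3 from Straight — Nash equilibrium.
(Straight, Straight): Country 2 prefers Swerve (1 > -3) — not an equilibrium.

(Straight, Swerve)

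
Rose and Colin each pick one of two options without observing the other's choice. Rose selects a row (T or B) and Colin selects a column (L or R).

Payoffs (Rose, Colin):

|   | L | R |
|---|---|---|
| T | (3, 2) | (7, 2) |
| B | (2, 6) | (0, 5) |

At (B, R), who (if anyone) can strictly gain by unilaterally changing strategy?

Both

Rose at (B, R) earns 0; deviating to T yields 7 — a strict improvement.
Colin earns 5; deviating to L yields 6 — a strict improvement.
Both Rose and Colin have strictly profitable deviations.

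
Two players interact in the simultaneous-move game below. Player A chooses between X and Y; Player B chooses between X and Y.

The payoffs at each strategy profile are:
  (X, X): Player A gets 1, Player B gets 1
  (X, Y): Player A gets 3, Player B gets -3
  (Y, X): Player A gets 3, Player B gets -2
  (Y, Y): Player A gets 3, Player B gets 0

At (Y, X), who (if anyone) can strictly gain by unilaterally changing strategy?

Player A at (Y, X) earns 3; deviating to X yields 1 — not better.
Player B earns -2; deviating to Y yields 0 — a strict improvement.
Only Player B has a strictly profitable deviation.

Player B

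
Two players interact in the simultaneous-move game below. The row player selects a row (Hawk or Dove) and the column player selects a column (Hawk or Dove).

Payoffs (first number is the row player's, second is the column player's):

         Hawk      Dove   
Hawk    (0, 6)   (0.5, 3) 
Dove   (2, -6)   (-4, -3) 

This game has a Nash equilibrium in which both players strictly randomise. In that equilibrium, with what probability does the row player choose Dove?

1/2

Let p be the probability that the row player plays Hawk. In a completely mixed equilibrium, the column player must be indifferent between Hawk and Dove.
The column player's expected payoff from Hawk is 6p − 6(1−p); from Dove it is 3p − 3(1−p).
Setting these equal: 12p − 6 = 6p − 3, so p = 1/2.
Therefore the row player plays Dove with probability 1 − 1/2 = 1/2.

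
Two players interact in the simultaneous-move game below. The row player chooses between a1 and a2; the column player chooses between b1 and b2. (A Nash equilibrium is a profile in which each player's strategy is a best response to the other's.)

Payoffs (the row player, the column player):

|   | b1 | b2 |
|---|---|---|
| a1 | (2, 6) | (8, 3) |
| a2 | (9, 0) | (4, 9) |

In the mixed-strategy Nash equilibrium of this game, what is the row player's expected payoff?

First find q, the probability the column player plays b1, from the row player's indifference between a1 and a2: 2q + 8(1−q) = 9q + 4(1−q), giving q = 4/11.
Since the row player is indifferent in equilibrium, the row player's expected payoff equals the payoff from either row against (4/11, 7/11). Using a1: 2(4/11) + 8(7/11) = 64/11.

64/11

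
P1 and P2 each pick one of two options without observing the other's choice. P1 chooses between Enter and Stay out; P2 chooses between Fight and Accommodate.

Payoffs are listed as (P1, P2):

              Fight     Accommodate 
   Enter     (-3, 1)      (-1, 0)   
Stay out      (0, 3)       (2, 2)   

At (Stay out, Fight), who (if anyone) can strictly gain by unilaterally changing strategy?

Neither

P1 at (Stay out, Fight) earns 0; deviating to Enter yields -3 — not better.
P2 earns 3; deviating to Accommodate yields 2 — not better.
Neither player can strictly improve; the profile is a Nash equilibrium.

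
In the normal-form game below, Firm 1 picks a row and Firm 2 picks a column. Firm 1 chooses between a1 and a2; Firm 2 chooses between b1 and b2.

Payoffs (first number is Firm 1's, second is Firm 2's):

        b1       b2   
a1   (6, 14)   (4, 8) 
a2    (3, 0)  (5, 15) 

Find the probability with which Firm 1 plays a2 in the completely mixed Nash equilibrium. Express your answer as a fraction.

Let p be the probability that Firm 1 plays a1. In a completely mixed equilibrium, Firm 2 must be indifferent between b1 and b2.
Firm 2's expected payoff from b1 is 14p; from b2 it is 8p + 15(1−p).
Setting these equal: 14p = −7p + 15, so p = 5/7.
Therefore Firm 1 plays a2 with probability 1 − 5/7 = 2/7.

2/7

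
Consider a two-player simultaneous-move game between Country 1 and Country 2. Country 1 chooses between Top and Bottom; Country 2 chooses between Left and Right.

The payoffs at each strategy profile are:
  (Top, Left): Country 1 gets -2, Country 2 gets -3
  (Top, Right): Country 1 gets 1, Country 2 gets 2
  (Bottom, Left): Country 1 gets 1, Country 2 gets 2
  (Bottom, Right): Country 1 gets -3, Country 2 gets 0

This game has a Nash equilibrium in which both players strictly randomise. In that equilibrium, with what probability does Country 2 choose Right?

Let q be the probability that Country 2 plays Left. In a completely mixed equilibrium, Country 1 must be indifferent between Top and Bottom.
Country 1's expected payoff from Top is −2q + (1−q); from Bottom it is q − 3(1−q).
Setting these equal: −3q + 1 = 4q − 3, so q = 4/7.
Therefore Country 2 plays Right with probability 1 − 4/7 = 3/7.

3/7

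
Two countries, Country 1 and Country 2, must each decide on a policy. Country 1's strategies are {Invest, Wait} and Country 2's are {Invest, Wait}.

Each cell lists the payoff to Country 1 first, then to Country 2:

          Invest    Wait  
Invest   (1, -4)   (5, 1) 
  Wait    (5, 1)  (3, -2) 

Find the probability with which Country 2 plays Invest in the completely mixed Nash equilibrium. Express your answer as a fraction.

Let y be the probability that Country 2 plays Invest. In a completely mixed equilibrium, Country 1 must be indifferent between Invest and Wait.
Country 1's expected payoff from Invest is y + 5(1−y); from Wait it is 5y + 3(1−y).
Setting these equal: −4y + 5 = 2y + 3, so y = 1/3.

1/3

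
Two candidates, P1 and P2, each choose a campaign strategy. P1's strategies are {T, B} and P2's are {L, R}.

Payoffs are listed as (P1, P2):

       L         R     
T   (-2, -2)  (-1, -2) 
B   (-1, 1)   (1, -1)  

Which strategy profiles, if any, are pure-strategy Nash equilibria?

(T, L): P1 prefers B (-1 > -2) — not an equilibrium.
(T, R): P1 prefers B (1 > -1) — not an equilibrium.
(B, L): P1 gets -1 ≥ -2 from T, and P2 gets 1 ≥ -1 from R — Nash equilibrium.
(B, R): P2 prefers L (1 > -1) — not an equilibrium.

(B, L)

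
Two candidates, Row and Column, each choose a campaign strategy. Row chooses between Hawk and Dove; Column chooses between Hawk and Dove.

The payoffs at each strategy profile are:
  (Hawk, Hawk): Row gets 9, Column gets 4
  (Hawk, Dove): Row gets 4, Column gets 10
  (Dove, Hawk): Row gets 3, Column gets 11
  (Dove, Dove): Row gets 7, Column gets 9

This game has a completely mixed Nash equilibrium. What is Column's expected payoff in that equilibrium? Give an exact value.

37/4

First find p, the probability Row plays Hawk, from Column's indifference between Hawk and Dove: 4p + 11(1−p) = 10p + 9(1−p), giving p = 1/4.
Since Column is indifferent in equilibrium, Column's expected payoff equals the payoff from either column against (1/4, 3/4). Using Hawk: 4(1/4) + 11(3/4) = 37/4.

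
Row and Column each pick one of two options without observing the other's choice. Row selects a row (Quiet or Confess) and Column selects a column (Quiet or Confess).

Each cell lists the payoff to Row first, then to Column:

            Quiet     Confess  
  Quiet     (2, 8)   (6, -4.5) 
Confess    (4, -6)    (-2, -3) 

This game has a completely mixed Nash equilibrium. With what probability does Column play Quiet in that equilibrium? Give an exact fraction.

4/5

Let y be the probability that Column plays Quiet. In a completely mixed equilibrium, Row must be indifferent between Quiet and Confess.
Row's expected payoff from Quiet is 2y + 6(1−y); from Confess it is 4y − 2(1−y).
Setting these equal: −4y + 6 = 6y − 2, so y = 4/5.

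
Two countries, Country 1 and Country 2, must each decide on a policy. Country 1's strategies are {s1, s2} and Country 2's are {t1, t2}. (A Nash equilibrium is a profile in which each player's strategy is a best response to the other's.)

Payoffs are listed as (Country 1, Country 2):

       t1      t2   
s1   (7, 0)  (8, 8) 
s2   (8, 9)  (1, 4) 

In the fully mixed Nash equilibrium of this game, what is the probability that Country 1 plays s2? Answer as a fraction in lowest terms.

Let r be the probability that Country 1 plays s1. In a completely mixed equilibrium, Country 2 must be indifferent between t1 and t2.
Country 2's expected payoff from t1 is 9(1−r); from t2 it is 8r + 4(1−r).
Setting these equal: −9r + 9 = 4r + 4, so r = 5/13.
Therefore Country 1 plays s2 with probability 1 − 5/13 = 8/13.

8/13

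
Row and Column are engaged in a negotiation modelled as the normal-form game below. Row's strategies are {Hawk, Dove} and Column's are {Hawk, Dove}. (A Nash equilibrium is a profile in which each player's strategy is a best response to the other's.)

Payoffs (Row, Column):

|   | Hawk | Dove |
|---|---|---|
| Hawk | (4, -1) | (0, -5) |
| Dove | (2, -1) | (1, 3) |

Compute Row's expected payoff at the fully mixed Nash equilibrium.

First find y, the probability Column plays Hawk, from Row's indifference between Hawk and Dove: 4y = 2y + (1−y), giving y = 1/3.
Since Row is indifferent in equilibrium, Row's expected payoff equals the payoff from either row against (1/3, 2/3). Using Hawk: 4(1/3) = 4/3.

4/3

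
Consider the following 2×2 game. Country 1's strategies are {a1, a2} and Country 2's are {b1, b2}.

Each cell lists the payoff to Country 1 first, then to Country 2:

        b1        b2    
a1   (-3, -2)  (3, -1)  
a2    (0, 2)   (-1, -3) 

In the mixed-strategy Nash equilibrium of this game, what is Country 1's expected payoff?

-3/7

First find y, the probability Country 2 plays b1, from Country 1's indifference between a1 and a2: −3y + 3(1−y) = −(1−y), giving y = 4/7.
Since Country 1 is indifferent in equilibrium, Country 1's expected payoff equals the payoff from either row against (4/7, 3/7). Using a1: −3(4/7) + 3(3/7) = -3/7.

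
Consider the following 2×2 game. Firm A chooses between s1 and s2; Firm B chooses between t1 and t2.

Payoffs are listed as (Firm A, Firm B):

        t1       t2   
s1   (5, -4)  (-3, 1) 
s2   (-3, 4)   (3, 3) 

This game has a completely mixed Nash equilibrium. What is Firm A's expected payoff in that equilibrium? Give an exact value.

First find q, the probability Firm B plays t1, from Firm A's indifference between s1 and s2: 5q − 3(1−q) = −3q + 3(1−q), giving q = 3/7.
Since Firm A is indifferent in equilibrium, Firm A's expected payoff equals the payoff from either row against (3/7, 4/7). Using s1: 5(3/7) − 3(4/7) = 3/7.

3/7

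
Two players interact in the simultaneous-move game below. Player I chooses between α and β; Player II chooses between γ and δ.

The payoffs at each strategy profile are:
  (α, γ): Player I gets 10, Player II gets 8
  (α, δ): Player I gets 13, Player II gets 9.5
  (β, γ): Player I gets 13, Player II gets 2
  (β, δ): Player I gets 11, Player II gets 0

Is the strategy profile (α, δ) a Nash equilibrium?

At (α, δ), Player I earns 13; switching to β would give 11, so Player I has no profitable deviation.
Player II earns 9.5; switching to γ would give 8, so Player II has no profitable deviation.
Neither player can gain by a unilateral deviation, so this profile is a Nash equilibrium.

Yes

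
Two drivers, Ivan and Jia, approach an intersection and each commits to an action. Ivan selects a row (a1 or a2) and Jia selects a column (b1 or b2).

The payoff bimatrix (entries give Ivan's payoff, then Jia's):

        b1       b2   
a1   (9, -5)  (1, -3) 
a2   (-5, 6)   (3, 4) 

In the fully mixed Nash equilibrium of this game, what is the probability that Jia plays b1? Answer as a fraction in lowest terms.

Let c be the probability that Jia plays b1. In a completely mixed equilibrium, Ivan must be indifferent between a1 and a2.
Ivan's expected payoff from a1 is 9c + (1−c); from a2 it is −5c + 3(1−c).
Setting these equal: 8c + 1 = −8c + 3, so c = 1/8.

1/8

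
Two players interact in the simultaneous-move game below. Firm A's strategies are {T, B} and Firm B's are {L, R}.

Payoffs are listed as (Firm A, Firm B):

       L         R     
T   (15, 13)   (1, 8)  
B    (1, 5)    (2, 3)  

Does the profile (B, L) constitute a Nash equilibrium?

No

At (B, L), Firm A earns 1; switching to T would give 15, so Firm A would deviate.
Firm B earns 5; switching to R would give 3, so Firm B has no profitable deviation.
Since at least one player can profitably deviate, this is not a Nash equilibrium.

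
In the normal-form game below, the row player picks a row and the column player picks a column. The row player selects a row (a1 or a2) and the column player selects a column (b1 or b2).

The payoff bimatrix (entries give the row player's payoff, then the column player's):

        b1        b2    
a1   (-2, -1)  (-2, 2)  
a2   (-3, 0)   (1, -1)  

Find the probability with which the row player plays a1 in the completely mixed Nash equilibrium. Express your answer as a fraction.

1/4

Let x be the probability that the row player plays a1. In a completely mixed equilibrium, the column player must be indifferent between b1 and b2.
The column player's expected payoff from b1 is −x; from b2 it is 2x − (1−x).
Setting these equal: −x = 3x − 1, so x = 1/4.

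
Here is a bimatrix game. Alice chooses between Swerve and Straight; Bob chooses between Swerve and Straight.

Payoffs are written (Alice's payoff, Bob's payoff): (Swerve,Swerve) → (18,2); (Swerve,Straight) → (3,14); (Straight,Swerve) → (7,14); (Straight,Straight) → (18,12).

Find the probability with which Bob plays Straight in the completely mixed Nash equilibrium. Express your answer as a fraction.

11/26

Let c be the probability that Bob plays Swerve. In a completely mixed equilibrium, Alice must be indifferent between Swerve and Straight.
Alice's expected payoff from Swerve is 18c + 3(1−c); from Straight it is 7c + 18(1−c).
Setting these equal: 15c + 3 = −11c + 18, so c = 15/26.
Therefore Bob plays Straight with probability 1 − 15/26 = 11/26.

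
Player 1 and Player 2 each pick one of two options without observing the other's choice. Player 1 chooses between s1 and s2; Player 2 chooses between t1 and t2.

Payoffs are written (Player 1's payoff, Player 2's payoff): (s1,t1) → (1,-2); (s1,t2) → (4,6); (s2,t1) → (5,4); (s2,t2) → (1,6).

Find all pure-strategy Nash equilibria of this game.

(s1, t2)

(s1, t1): Player 1 prefers s2 (5 > 1); Player 2 prefers t2 (6 > -2) — not an equilibrium.
(s1, t2): Player 1 gets 4 ≥ 1 from s2, and Player 2 gets 6 ≥ -2 from t1 — Nash equilibrium.
(s2, t1): Player 2 prefers t2 (6 > 4) — not an equilibrium.
(s2, t2): Player 1 prefers s1 (4 > 1) — not an equilibrium.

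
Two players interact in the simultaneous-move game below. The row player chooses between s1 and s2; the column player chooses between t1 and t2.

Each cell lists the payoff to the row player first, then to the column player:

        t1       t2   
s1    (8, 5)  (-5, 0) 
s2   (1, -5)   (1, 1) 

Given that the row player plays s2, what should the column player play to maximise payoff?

Against s2, the column player earns -5 from t1 and 1 from t2.
So t2 is the best response.

t2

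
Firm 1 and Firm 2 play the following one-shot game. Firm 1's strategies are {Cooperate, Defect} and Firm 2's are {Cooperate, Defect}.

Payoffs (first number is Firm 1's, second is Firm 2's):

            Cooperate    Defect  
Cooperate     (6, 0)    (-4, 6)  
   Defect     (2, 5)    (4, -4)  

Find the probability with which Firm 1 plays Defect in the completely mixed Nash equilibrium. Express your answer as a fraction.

2/5

Let r be the probability that Firm 1 plays Cooperate. In a completely mixed equilibrium, Firm 2 must be indifferent between Cooperate and Defect.
Firm 2's expected payoff from Cooperate is 5(1−r); from Defect it is 6r − 4(1−r).
Setting these equal: −5r + 5 = 10r − 4, so r = 3/5.
Therefore Firm 1 plays Defect with probability 1 − 3/5 = 2/5.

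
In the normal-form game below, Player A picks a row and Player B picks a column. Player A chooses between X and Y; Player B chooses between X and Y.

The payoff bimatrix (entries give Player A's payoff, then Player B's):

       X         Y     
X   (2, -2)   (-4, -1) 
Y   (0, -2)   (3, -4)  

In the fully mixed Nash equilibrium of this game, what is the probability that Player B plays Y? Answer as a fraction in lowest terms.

2/9

Let y be the probability that Player B plays X. In a completely mixed equilibrium, Player A must be indifferent between X and Y.
Player A's expected payoff from X is 2y − 4(1−y); from Y it is 3(1−y).
Setting these equal: 6y − 4 = −3y + 3, so y = 7/9.
Therefore Player B plays Y with probability 1 − 7/9 = 2/9.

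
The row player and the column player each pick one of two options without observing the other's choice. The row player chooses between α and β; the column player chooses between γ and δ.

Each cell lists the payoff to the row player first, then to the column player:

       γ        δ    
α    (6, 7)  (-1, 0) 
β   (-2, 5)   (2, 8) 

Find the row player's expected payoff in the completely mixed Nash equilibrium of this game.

First find q, the probability the column player plays γ, from the row player's indifference between α and β: 6q − (1−q) = −2q + 2(1−q), giving q = 3/11.
Since the row player is indifferent in equilibrium, the row player's expected payoff equals the payoff from either row against (3/11, 8/11). Using α: 6(3/11) − (8/11) = 10/11.

10/11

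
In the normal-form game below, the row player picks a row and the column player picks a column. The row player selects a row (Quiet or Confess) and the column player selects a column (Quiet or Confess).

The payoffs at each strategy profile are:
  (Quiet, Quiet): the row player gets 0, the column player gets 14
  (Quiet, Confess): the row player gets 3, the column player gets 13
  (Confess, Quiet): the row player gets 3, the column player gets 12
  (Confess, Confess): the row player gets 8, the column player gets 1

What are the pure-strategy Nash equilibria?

(Confess, Quiet)

(Quiet, Quiet): the row player prefers Confess (3 > 0) — not an equilibrium.
(Quiet, Confess): the row player prefers Confess (8 > 3); the column player prefers Quiet (14 > 13) — not an equilibrium.
(Confess, Quiet): the row player gets 3 ≥ 0 from Quiet, and the column player gets 12 ≥ 1 from Confess — Nash equilibrium.
(Confess, Confess): the column player prefers Quiet (12 > 1) — not an equilibrium.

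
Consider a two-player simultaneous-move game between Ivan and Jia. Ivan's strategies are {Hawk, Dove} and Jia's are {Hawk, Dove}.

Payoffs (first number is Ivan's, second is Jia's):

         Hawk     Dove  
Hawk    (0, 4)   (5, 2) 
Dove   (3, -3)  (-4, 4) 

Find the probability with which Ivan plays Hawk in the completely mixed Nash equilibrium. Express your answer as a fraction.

Let r be the probability that Ivan plays Hawk. In a completely mixed equilibrium, Jia must be indifferent between Hawk and Dove.
Jia's expected payoff from Hawk is 4r − 3(1−r); from Dove it is 2r + 4(1−r).
Setting these equal: 7r − 3 = −2r + 4, so r = 7/9.

7/9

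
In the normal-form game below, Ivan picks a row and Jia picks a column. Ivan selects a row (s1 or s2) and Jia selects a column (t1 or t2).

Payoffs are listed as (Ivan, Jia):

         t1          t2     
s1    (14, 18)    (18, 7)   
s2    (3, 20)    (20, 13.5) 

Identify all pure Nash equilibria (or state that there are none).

(s1, t1): Ivan gets 14 ≥ 3 from s2, and Jia gets 18 ≥ 7 from t2 — Nash equilibrium.
(s1, t2): Ivan prefers s2 (20 > 18); Jia prefers t1 (18 > 7) — not an equilibrium.
(s2, t1): Ivan prefers s1 (14 > 3) — not an equilibrium.
(s2, t2): Jia prefers t1 (20 > 13.5) — not an equilibrium.

(s1, t1)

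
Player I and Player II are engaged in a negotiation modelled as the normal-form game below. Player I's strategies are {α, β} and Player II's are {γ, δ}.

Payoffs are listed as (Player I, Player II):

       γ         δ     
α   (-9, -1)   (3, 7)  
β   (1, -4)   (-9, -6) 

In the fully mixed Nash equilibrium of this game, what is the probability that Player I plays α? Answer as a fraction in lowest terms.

Let p be the probability that Player I plays α. In a completely mixed equilibrium, Player II must be indifferent between γ and δ.
Player II's expected payoff from γ is −p − 4(1−p); from δ it is 7p − 6(1−p).
Setting these equal: 3p − 4 = 13p − 6, so p = 1/5.

1/5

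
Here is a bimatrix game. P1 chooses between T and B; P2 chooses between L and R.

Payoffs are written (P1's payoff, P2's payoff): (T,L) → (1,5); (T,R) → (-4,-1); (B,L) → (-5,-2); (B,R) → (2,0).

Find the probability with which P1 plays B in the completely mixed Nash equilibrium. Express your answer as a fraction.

3/4

Let x be the probability that P1 plays T. In a completely mixed equilibrium, P2 must be indifferent between L and R.
P2's expected payoff from L is 5x − 2(1−x); from R it is −x.
Setting these equal: 7x − 2 = −x, so x = 1/4.
Therefore P1 plays B with probability 1 − 1/4 = 3/4.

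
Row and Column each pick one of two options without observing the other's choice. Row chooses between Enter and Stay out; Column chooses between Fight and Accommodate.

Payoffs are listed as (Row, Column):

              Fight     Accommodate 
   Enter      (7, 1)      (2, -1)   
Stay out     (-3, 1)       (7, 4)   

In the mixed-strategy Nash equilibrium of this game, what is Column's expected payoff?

1

First find x, the probability Row plays Enter, from Column's indifference between Fight and Accommodate: x + (1−x) = −x + 4(1−x), giving x = 3/5.
Since Column is indifferent in equilibrium, Column's expected payoff equals the payoff from either column against (3/5, 2/5). Using Fight: (3/5) + (2/5) = 1.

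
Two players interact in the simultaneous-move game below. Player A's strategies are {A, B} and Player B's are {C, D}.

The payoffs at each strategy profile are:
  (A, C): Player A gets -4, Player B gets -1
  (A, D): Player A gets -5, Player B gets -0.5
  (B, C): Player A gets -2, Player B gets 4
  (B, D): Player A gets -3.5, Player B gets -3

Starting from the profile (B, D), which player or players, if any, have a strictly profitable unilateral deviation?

Player A at (B, D) earns -3.5; deviating to A yields -5 — not better.
Player B earns -3; deviating to C yields 4 — a strict improvement.
Only Player B has a strictly profitable deviation.

Player B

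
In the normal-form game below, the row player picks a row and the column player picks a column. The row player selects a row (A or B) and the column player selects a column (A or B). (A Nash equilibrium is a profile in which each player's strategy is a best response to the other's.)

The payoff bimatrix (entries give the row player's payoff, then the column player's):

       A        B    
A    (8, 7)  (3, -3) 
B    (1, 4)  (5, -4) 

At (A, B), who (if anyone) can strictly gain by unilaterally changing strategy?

The row player at (A, B) earns 3; deviating to B yields 5 — a strict improvement.
The column player earns -3; deviating to A yields 7 — a strict improvement.
Both the row player and the column player have strictly profitable deviations.

Both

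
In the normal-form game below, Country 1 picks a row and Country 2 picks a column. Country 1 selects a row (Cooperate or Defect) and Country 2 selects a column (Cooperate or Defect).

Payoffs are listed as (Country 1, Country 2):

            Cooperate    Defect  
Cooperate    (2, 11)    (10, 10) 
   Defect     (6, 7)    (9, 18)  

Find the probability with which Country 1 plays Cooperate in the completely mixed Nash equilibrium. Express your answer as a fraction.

Let x be the probability that Country 1 plays Cooperate. In a completely mixed equilibrium, Country 2 must be indifferent between Cooperate and Defect.
Country 2's expected payoff from Cooperate is 11x + 7(1−x); from Defect it is 10x + 18(1−x).
Setting these equal: 4x + 7 = −8x + 18, so x = 11/12.

11/12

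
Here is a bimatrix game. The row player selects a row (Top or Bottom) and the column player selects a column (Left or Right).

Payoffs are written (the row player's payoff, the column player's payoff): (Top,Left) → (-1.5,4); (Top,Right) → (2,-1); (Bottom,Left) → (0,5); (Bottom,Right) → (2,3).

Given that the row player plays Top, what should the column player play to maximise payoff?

Left

Against Top, the column player earns 4 from Left and -1 from Right.
So Left is the best response.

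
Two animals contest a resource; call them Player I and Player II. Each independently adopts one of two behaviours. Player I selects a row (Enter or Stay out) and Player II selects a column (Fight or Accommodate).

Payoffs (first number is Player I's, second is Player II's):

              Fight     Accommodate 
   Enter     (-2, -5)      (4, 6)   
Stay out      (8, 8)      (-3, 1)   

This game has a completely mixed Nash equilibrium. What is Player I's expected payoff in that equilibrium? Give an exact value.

26/17

First find y, the probability Player II plays Fight, from Player I's indifference between Enter and Stay out: −2y + 4(1−y) = 8y − 3(1−y), giving y = 7/17.
Since Player I is indifferent in equilibrium, Player I's expected payoff equals the payoff from either row against (7/17, 10/17). Using Enter: −2(7/17) + 4(10/17) = 26/17.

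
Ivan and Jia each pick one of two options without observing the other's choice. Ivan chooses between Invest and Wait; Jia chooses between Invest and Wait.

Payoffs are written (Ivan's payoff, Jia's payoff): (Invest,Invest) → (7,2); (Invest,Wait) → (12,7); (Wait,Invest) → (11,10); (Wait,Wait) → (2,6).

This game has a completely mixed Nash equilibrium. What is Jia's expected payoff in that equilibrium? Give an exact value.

58/9

First find p, the probability Ivan plays Invest, from Jia's indifference between Invest and Wait: 2p + 10(1−p) = 7p + 6(1−p), giving p = 4/9.
Since Jia is indifferent in equilibrium, Jia's expected payoff equals the payoff from either column against (4/9, 5/9). Using Invest: 2(4/9) + 10(5/9) = 58/9.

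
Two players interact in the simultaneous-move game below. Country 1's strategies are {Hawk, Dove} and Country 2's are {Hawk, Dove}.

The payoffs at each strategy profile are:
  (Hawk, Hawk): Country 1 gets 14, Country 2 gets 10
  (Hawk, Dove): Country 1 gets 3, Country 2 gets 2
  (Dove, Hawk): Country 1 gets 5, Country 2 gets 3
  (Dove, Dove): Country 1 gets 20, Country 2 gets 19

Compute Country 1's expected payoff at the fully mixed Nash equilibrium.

265/26

First find q, the probability Country 2 plays Hawk, from Country 1's indifference between Hawk and Dove: 14q + 3(1−q) = 5q + 20(1−q), giving q = 17/26.
Since Country 1 is indifferent in equilibrium, Country 1's expected payoff equals the payoff from either row against (17/26, 9/26). Using Hawk: 14(17/26) + 3(9/26) = 265/26.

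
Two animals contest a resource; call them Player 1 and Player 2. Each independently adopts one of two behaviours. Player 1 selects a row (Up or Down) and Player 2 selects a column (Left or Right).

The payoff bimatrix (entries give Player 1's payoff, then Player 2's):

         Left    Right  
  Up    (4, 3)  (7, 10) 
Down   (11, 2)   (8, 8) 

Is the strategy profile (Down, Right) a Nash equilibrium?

At (Down, Right), Player 1 earns 8; switching to Up would give 7, so Player 1 has no profitable deviation.
Player 2 earns 8; switching to Left would give 2, so Player 2 has no profitable deviation.
Neither player can gain by a unilateral deviation, so this profile is a Nash equilibrium.

Yes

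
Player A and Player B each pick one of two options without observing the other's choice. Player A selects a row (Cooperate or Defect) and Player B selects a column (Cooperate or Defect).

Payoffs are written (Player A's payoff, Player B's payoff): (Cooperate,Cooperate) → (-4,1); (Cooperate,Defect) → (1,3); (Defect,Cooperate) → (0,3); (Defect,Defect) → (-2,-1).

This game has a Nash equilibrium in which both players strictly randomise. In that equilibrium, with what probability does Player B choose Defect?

4/7

Let y be the probability that Player B plays Cooperate. In a completely mixed equilibrium, Player A must be indifferent between Cooperate and Defect.
Player A's expected payoff from Cooperate is −4y + (1−y); from Defect it is −2(1−y).
Setting these equal: −5y + 1 = 2y − 2, so y = 3/7.
Therefore Player B plays Defect with probability 1 − 3/7 = 4/7.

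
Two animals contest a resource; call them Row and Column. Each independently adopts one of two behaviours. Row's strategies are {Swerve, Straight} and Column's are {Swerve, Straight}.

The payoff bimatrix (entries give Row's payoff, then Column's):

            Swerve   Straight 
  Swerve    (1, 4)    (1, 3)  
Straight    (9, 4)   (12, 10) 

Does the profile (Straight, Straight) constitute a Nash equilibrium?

At (Straight, Straight), Row earns 12; switching to Swerve would give 1, so Row has no profitable deviation.
Column earns 10; switching to Swerve would give 4, so Column has no profitable deviation.
Neither player can gain by a unilateral deviation, so this profile is a Nash equilibrium.

Yes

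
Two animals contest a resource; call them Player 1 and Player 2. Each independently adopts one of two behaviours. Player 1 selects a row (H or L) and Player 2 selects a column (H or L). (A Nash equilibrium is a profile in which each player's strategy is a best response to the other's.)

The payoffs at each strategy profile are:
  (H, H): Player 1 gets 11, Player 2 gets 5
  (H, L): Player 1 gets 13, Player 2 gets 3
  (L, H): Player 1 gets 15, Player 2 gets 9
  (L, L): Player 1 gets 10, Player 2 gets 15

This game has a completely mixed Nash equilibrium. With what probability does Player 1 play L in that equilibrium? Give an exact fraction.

1/4

Let p be the probability that Player 1 plays H. In a completely mixed equilibrium, Player 2 must be indifferent between H and L.
Player 2's expected payoff from H is 5p + 9(1−p); from L it is 3p + 15(1−p).
Setting these equal: −4p + 9 = −12p + 15, so p = 3/4.
Therefore Player 1 plays L with probability 1 − 3/4 = 1/4.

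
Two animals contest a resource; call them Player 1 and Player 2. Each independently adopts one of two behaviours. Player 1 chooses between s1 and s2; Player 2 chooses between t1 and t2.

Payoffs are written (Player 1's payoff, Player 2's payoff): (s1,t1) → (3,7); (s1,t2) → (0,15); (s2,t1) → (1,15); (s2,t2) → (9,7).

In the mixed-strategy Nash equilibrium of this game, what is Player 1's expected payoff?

First find q, the probability Player 2 plays t1, from Player 1's indifference between s1 and s2: 3q = q + 9(1−q), giving q = 9/11.
Since Player 1 is indifferent in equilibrium, Player 1's expected payoff equals the payoff from either row against (9/11, 2/11). Using s1: 3(9/11) = 27/11.

27/11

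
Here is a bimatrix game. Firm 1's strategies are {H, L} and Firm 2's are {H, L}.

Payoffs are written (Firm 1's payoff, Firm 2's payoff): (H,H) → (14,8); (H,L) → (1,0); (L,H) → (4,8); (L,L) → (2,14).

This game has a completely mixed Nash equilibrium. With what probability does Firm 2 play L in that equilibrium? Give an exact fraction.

10/11

Let c be the probability that Firm 2 plays H. In a completely mixed equilibrium, Firm 1 must be indifferent between H and L.
Firm 1's expected payoff from H is 14c + (1−c); from L it is 4c + 2(1−c).
Setting these equal: 13c + 1 = 2c + 2, so c = 1/11.
Therefore Firm 2 plays L with probability 1 − 1/11 = 10/11.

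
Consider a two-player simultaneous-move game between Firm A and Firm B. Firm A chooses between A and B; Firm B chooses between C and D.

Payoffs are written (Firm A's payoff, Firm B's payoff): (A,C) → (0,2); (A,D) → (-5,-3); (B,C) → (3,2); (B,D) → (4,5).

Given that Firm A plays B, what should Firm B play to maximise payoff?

D

Against B, Firm B earns 2 from C and 5 from D.
So D is the best response.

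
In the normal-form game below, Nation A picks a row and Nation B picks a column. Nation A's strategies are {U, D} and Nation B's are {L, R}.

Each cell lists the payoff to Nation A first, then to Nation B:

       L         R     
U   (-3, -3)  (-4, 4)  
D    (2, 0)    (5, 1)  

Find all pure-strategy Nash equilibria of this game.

(D, R)

(U, L): Nation A prefers D (2 > -3); Nation B prefers R (4 > -3) — not an equilibrium.
(U, R): Nation A prefers D (5 > -4) — not an equilibrium.
(D, L): Nation B prefers R (1 > 0) — not an equilibrium.
(D, R): Nation A gets 5 ≥ -4 from U, and Nation B gets 1 ≥ 0 from L — Nash equilibrium.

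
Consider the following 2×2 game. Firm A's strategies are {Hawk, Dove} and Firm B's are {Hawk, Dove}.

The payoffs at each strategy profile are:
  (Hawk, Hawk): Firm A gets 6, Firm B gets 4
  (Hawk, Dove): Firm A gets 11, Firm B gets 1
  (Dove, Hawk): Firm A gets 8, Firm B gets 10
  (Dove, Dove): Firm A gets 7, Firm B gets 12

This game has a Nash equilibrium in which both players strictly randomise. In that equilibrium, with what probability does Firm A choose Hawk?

2/5

Let r be the probability that Firm A plays Hawk. In a completely mixed equilibrium, Firm B must be indifferent between Hawk and Dove.
Firm B's expected payoff from Hawk is 4r + 10(1−r); from Dove it is r + 12(1−r).
Setting these equal: −6r + 10 = −11r + 12, so r = 2/5.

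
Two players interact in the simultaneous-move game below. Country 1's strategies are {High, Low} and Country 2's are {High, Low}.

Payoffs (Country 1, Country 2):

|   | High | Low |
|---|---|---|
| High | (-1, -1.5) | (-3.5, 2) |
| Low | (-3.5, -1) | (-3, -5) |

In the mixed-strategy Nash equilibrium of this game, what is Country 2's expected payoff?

First find x, the probability Country 1 plays High, from Country 2's indifference between High and Low: −1.5x − (1−x) = 2x − 5(1−x), giving x = 8/15.
Since Country 2 is indifferent in equilibrium, Country 2's expected payoff equals the payoff from either column against (8/15, 7/15). Using High: −1.5(8/15) − (7/15) = -19/15.

-19/15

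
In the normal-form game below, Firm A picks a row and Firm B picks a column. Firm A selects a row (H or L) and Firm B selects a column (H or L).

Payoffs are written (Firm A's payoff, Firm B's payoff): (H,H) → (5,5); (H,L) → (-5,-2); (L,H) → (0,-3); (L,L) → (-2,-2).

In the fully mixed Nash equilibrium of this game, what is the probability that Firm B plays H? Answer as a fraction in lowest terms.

Let y be the probability that Firm B plays H. In a completely mixed equilibrium, Firm A must be indifferent between H and L.
Firm A's expected payoff from H is 5y − 5(1−y); from L it is −2(1−y).
Setting these equal: 10y − 5 = 2y − 2, so y = 3/8.

3/8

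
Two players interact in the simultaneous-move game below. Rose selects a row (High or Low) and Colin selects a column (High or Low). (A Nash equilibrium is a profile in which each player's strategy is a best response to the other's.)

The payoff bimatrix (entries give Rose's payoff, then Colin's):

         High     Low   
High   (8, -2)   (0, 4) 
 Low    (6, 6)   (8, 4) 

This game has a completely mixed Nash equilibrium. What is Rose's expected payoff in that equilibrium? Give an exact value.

32/5

First find q, the probability Colin plays High, from Rose's indifference between High and Low: 8q = 6q + 8(1−q), giving q = 4/5.
Since Rose is indifferent in equilibrium, Rose's expected payoff equals the payoff from either row against (4/5, 1/5). Using High: 8(4/5) = 32/5.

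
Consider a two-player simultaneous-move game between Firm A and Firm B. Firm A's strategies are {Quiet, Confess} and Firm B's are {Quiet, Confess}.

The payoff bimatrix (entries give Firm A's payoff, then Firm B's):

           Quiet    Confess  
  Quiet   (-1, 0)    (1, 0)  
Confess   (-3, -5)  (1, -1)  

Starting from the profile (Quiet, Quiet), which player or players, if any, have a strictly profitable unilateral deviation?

Firm A at (Quiet, Quiet) earns -1; deviating to Confess yields -3 — not better.
Firm B earns 0; deviating to Confess yields 0 — not better.
Neither player can strictly improve; the profile is a Nash equilibrium.

Neither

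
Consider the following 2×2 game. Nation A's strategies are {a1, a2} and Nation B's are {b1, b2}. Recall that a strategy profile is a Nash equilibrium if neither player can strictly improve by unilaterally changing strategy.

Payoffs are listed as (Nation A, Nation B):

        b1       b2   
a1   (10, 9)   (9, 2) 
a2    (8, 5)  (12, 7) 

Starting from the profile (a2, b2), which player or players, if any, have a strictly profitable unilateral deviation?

Nation A at (a2, b2) earns 12; deviating to a1 yields 9 — not better.
Nation B earns 7; deviating to b1 yields 5 — not better.
Neither player can strictly improve; the profile is a Nash equilibrium.

Neither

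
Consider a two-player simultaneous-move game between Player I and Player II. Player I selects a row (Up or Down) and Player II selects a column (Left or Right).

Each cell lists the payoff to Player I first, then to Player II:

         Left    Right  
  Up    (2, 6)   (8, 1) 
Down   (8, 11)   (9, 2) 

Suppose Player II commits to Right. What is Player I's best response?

Against Right, Player I earns 8 from Up and 9 from Down.
So Down is the best response.

Down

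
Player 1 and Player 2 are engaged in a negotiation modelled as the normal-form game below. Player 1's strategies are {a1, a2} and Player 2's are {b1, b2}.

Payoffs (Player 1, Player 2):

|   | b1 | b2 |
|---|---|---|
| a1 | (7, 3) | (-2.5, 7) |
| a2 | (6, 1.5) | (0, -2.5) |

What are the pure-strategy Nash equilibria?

none

(a1, b1): Player 2 prefers b2 (7 > 3) — not an equilibrium.
(a1, b2): Player 1 prefers a2 (0 > -2.5) — not an equilibrium.
(a2, b1): Player 1 prefers a1 (7 > 6) — not an equilibrium.
(a2, b2): Player 2 prefers b1 (1.5 > -2.5) — not an equilibrium.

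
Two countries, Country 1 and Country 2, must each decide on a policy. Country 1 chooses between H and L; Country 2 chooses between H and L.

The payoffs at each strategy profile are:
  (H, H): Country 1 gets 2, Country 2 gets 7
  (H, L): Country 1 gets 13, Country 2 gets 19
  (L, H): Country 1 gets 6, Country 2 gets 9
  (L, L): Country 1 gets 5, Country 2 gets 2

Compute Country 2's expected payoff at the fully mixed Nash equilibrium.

First find x, the probability Country 1 plays H, from Country 2's indifference between H and L: 7x + 9(1−x) = 19x + 2(1−x), giving x = 7/19.
Since Country 2 is indifferent in equilibrium, Country 2's expected payoff equals the payoff from either column against (7/19, 12/19). Using H: 7(7/19) + 9(12/19) = 157/19.

157/19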